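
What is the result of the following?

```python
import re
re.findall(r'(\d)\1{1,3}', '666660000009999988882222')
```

['6', '0', '0', '9', '8', '2']

`\1` is not a pattern — it's the concrete string captured by group 1, re-applied verbatim.
With a single group, `findall` returns only what that group captured — 6 items.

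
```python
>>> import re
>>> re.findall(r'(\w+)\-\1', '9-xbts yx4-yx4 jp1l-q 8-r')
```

['yx4']

`\1` is not a pattern — it's the concrete string captured by group 1, re-applied verbatim.
Scanning left to right: at [7:14] match 'yx4-yx4', group 1 = 'yx4'.
With a single group, `findall` returns only what that group captured — 1 item.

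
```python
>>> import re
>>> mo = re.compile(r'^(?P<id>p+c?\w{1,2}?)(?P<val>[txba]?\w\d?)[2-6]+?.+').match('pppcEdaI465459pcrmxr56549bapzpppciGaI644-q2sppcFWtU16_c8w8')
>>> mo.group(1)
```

Pattern: anchored at the start of the string; then one or more of a literal 'p', then optionally a literal 'c', then 1 to 2 of a word character (lazy) (captured as 'id'); then optionally one of [txba], then a word character, then optionally a digit (captured as 'val'); then one or more of a character in [2-6] (lazy), then one or more of any character.
`match` is anchored at position 0; if the pattern doesn't fit there, it returns None.
The match spans [0:58] → 'pppcEdaI465459pcrmxr56549bapzpppciGaI644-q2sppcFWtU16_c8w8'.
Captured: group 1 = 'pppcEd', group 2 = 'aI4'.

'pppcEd'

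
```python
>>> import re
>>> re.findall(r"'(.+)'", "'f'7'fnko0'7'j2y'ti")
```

["f'7'fnko0'7'j2y"]

With a single group, `findall` returns only what that group captured — 1 item.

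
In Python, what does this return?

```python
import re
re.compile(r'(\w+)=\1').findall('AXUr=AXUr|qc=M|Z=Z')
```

['AXUr', 'Z']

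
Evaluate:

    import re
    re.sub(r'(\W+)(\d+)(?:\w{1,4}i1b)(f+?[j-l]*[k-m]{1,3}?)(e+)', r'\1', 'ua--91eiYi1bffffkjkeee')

The replacement refers to a captured group, so each match is rewritten using its own captured text.

'ua--'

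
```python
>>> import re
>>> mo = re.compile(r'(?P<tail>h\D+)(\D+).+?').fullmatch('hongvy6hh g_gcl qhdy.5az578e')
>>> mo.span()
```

The pattern matches the literal 'h', then one or more of a non-digit (captured as 'tail'); then one or more of a non-digit (captured); then one or more of any character (lazy).
`re.fullmatch` requires the pattern to consume the entire string.
The match spans [0:28] → 'hongvy6hh g_gcl qhdy.5az578e'.
Captured: group 1 = 'hongv', group 2 = 'y'.

(0, 28)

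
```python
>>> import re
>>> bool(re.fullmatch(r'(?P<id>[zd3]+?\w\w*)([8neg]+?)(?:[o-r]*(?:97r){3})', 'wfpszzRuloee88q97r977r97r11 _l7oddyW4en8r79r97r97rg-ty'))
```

False

This matches one or more of one of [zd3] (lazy), then a word character, then zero or more of a word character (captured as 'id'); then one or more of one of [8neg] (lazy) (captured); then zero or more of a character in [o-r], then the literal '97r' repeated 3 times (non-capturing group).
`re.fullmatch` is like wrapping the pattern in `^…$` (in single-line mode).
Here there's no way to consume every character, so the call returns None, and `bool(None)` is False.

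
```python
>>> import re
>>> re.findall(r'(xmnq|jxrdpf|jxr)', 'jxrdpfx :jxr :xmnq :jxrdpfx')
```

['jxrdpf', 'jxr', 'xmnq', 'jxrdpf']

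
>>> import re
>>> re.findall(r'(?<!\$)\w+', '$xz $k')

['z']

`(?!…)`/`(?<!…)` only lets a position through if the neighbouring text does NOT match; no characters are consumed.
Walking the string: at [2:3] → 'z'.
Since nothing is captured, `findall` lists the 1 matched substring directly.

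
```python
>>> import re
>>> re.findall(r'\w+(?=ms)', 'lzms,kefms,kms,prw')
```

['lz', 'kef', 'k']

Lookahead/lookbehind check context without consuming it, so the matched span excludes the asserted characters.
`findall` yields the raw match text (3 of them) because the pattern has no groups.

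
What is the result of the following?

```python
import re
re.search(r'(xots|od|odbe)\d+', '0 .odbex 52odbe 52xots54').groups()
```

('xots',)

`search` walks the string left to right and returns the first match it finds.
The match spans [18:24] → 'xots54'.
Captured: group 1 = 'xots'.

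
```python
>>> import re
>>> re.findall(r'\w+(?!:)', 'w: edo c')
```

Because the assertion is negative and zero-width, positions next to the forbidden text are skipped.
Matches: at [3:6] → 'edo'; at [7:8] → 'c'.
With no groups in the pattern, `findall` gives back each whole match — 2 here.

['edo', 'c']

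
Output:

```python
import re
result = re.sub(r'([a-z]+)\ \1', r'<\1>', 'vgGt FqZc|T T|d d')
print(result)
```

vgGt FqZc|T T|<d>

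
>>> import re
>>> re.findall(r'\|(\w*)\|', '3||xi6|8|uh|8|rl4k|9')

['', '8', '8']

Because there's exactly one group, `findall` drops the full match and keeps group 1 from each hit.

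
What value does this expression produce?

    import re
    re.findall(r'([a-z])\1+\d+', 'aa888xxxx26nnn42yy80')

['a', 'x', 'n', 'y']

`\1` has to match the exact text group 1 already captured.
Walking the string: at [0:5] match 'aa888', group 1 = 'a'; at [5:11] match 'xxxx26', group 1 = 'x'; at [11:16] match 'nnn42', group 1 = 'n'; at [16:20] match 'yy80', group 1 = 'y'.
Because there's exactly one group, `findall` drops the full match and keeps group 1 from each hit.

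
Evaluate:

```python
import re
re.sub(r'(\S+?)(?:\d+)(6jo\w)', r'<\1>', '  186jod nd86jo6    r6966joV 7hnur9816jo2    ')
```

Pattern: one or more of a non-whitespace character (lazy) (captured); then one or more of a digit (non-capturing group); then the literal '6jo', then a word character (captured).
A non-greedy quantifier consumes as few characters as it can — just enough that the remainder of the pattern still matches from where it stops; whatever follows it matches normally.
Matches: at [2:8] → '186jod'; at [9:16] → 'nd86jo6'; at [20:28] → 'r6966joV'; at [29:41] → '7hnur9816jo2'.
Each match is replaced using the text its own group 1 captured.

'  <1> <nd>    <r> <7hnur>    '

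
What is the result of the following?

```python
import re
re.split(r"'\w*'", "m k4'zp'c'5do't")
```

['m k4', 'c', 't']

Splitting on the pattern gives 3 pieces.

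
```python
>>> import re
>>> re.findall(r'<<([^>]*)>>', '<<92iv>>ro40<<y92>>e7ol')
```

Scanning left to right: at [0:8] match '<<92iv>>', group 1 = '92iv'; at [12:19] match '<<y92>>', group 1 = 'y92'.
With a single group, `findall` returns only what that group captured — 2 items.

['92iv', 'y92']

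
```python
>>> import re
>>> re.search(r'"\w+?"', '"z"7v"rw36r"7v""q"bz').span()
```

`re.search` tries every starting position until one works.
The match spans [0:3] → '"z"'.

(0, 3)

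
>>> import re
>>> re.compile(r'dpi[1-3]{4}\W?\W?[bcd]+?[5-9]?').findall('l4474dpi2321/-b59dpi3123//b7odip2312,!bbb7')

Pattern: the literal 'dpi', then exactly 4 of a character in [1-3], then optionally a non-word character; then optionally a non-word character; then one or more of one of [bcd] (lazy), then optionally a character in [5-9].
Matches: at [5:16] → 'dpi2321/-b5'; at [17:28] → 'dpi3123//b7'.
Since nothing is captured, `findall` lists the 2 matched substrings directly.

['dpi2321/-b5', 'dpi3123//b7']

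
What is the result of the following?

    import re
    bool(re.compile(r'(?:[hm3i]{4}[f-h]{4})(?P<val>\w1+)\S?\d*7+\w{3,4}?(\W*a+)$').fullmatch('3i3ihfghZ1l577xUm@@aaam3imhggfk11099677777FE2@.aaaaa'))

Pattern: exactly 4 of one of [hm3i], then exactly 4 of a character in [f-h] (non-capturing group); then a word character, then one or more of the literal '1' (captured as 'val'); then optionally a non-whitespace character; then zero or more of a digit, then one or more of a literal '7', then 3 to 4 of a word character (lazy); then zero or more of a non-word character, then one or more of a literal 'a' (captured); then anchored at the end.
`re.fullmatch` requires the pattern to consume the entire string.
Here the string isn't matched end-to-end, so the call returns None, and `bool(None)` is False.

False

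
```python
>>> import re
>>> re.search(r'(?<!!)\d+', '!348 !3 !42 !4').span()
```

The negative lookaround is zero-width — it rules out positions where the adjacent text would match, without consuming anything.
The match spans [2:4] → '48'.

(2, 4)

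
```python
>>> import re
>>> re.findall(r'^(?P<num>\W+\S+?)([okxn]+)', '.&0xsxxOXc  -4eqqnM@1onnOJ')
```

With the lazy modifier that quantifier settles for the fewest repetitions that let the rest of the pattern succeed (the atoms after it are unaffected and can still be greedy).
Multiple groups make `findall` return tuples — one 2-tuple for the one match.

[('.&0', 'x')]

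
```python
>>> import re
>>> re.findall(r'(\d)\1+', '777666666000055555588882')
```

['7', '6', '0', '5', '8']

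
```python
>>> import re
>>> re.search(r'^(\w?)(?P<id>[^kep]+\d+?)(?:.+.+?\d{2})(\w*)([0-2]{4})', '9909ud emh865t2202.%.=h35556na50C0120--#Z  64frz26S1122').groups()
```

The match spans [0:55] → '9909ud emh865t2202.%.=h35556na50C0120--#Z  64frz26S1122'.
Captured: group 1 = '9', group 2 = '909', group 3 = 'S', group 4 = '1122'.

('9', '909', 'S', '1122')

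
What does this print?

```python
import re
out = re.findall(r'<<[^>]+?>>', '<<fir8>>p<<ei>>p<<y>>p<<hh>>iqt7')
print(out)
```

['<<fir8>>', '<<ei>>', '<<y>>', '<<hh>>']

Since nothing is captured, `findall` lists the 4 matched substrings directly.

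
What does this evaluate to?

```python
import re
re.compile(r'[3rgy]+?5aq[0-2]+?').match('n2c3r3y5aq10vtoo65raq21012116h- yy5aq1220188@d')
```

None

This matches one or more of one of [3rgy] (lazy), then the literal '5aq'; then one or more of a character in [0-2] (lazy).
`re.match` only tries the pattern at the start of the string.
Here the pattern fails at index 0, so the call returns None.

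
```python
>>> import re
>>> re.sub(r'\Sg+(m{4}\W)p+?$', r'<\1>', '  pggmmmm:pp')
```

'  <mmmm:>'

The replacement refers to a captured group, so each match is rewritten using its own captured text.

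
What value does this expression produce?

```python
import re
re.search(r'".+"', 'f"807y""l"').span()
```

(1, 10)

The match spans [1:10] → '"807y""l"'.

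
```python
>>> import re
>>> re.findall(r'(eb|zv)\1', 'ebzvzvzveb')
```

`\1` is not a pattern — it's the concrete string captured by group 1, re-applied verbatim.
Because there's exactly one group, `findall` drops the full match and keeps group 1 from the one hit.

['zv']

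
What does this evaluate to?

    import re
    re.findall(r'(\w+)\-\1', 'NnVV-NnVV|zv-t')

['NnVV']

The backreference `\1` re-matches whatever the first group consumed, character for character.
Walking the string: at [0:9] match 'NnVV-NnVV', group 1 = 'NnVV'.
`findall` collects group 1 from the one match (1 total).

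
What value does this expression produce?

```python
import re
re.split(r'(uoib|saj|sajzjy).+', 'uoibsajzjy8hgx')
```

Matches to split on: at [0:14] → 'uoibsajzjy8hgx'.
Because the pattern has a capturing group, `split` also inserts each captured text between the pieces.

['', 'uoib', '']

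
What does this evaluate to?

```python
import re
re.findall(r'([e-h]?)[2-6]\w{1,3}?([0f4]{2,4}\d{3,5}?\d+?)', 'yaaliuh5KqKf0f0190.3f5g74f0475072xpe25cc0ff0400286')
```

[('h', 'f0f0190'), ('f', '4f047507'), ('e', '0ff04002')]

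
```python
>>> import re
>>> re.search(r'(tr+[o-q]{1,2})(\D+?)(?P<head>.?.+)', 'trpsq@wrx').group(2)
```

's'

This matches a literal 't', then one or more of a literal 'r', then 1 to 2 of a character in [o-q] (captured); then one or more of a non-digit (lazy) (captured); then optionally any character, then one or more of any character (captured as 'head').
With the lazy modifier that quantifier settles for the fewest repetitions that let the rest of the pattern succeed (the atoms after it are unaffected and can still be greedy).
`re.search` scans for the first position where the pattern succeeds.
The match spans [0:9] → 'trpsq@wrx'.
Captured: group 1 = 'trp', group 2 = 's', group 3 = 'q@wrx'.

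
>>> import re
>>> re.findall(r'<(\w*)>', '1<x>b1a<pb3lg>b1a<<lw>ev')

Scanning left to right: at [1:4] match '<x>', group 1 = 'x'; at [7:14] match '<pb3lg>', group 1 = 'pb3lg'; at [18:22] match '<lw>', group 1 = 'lw'.
`findall` collects group 1 from each match (3 total).

['x', 'pb3lg', 'lw']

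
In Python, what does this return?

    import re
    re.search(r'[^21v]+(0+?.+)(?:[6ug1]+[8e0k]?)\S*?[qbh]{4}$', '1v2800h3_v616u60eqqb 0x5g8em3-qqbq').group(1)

The match spans [3:34] → '800h3_v616u60eqqb 0x5g8em3-qqbq'.
Captured: group 1 = '0h3_v616u60eqqb 0x5'.

'0h3_v616u60eqqb 0x5'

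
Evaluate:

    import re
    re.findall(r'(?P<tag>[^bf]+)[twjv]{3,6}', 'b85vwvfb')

['85']

Pattern: one or more of any character except [bf] (captured as 'tag'); then 3 to 6 of one of [twjv].
Walking the string: at [1:6] match '85vwv', group 1 = '85'.
Because there's exactly one group, `findall` drops the full match and keeps group 1 from the one hit.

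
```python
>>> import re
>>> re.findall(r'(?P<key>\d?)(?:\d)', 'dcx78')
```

Pattern: optionally a digit (captured as 'key'); then a digit (non-capturing group).
Scanning left to right: at [3:5] match '78', group 1 = '7'.
Because there's exactly one group, `findall` drops the full match and keeps group 1 from the one hit.

['7']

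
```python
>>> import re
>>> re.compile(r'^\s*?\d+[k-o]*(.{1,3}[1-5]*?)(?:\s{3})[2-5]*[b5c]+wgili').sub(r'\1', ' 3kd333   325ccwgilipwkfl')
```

'd333pwkfl'

This matches anchored at the start of the string; then zero or more of whitespace (lazy), then one or more of a digit, then zero or more of a character in [k-o]; then 1 to 3 of any character, then zero or more of a character in [1-5] (lazy) (captured); then exactly 3 of whitespace (non-capturing group); then zero or more of a character in [2-5]; then one or more of one of [b5c], then the literal 'wg', then the literal 'ili'.
Each match is replaced using the text its own group 1 captured.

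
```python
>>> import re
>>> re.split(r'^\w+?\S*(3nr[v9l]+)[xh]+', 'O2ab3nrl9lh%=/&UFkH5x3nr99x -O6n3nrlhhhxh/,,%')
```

['', '3nr99', ' -O6n3nrlhhhxh/,,%']

Pattern: anchored at the start of the string; then one or more of a word character (lazy), then zero or more of a non-whitespace character; then the literal '3nr', then one or more of one of [v9l] (captured); then one or more of one of [xh].
The group in the pattern means `split` returns the separators' captures alongside the pieces.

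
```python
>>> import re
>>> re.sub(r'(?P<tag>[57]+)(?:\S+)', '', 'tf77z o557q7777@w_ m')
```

Each match is replaced by ''.

'tf o m'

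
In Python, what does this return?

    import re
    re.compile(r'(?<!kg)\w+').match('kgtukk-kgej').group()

`(?!…)`/`(?<!…)` only lets a position through if the neighbouring text does NOT match; no characters are consumed.
`re.match` only tries the pattern at the start of the string.
The match spans [0:6] → 'kgtukk'.

'kgtukk'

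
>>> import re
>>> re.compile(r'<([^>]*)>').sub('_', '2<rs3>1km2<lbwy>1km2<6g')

'2_1km2_1km2<6g'

Matches: at [1:6] → '<rs3>'; at [10:16] → '<lbwy>'.
`sub` substitutes '_' at each match site.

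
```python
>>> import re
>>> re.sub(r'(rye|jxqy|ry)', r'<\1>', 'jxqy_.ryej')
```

'<jxqy>_.<rye>j'

The regex engine tests alternatives in the order written; an earlier branch that matches wins even if a later one would match more.
Matches: at [0:4] → 'jxqy'; at [6:9] → 'rye'.
`\1` in the replacement pulls in group 1's text for each match.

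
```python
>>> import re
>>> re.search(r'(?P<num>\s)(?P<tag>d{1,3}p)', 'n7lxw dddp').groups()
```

(' ', 'dddp')

This matches whitespace (captured as 'num'); then 1 to 3 of a literal 'd', then a literal 'p' (captured as 'tag').
`re.search` scans for the first position where the pattern succeeds.
The match spans [5:10] → ' dddp'.
Captured: group 1 = ' ', group 2 = 'dddp'.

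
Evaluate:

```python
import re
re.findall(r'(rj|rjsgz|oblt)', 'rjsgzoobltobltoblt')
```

['rj', 'oblt', 'oblt', 'oblt']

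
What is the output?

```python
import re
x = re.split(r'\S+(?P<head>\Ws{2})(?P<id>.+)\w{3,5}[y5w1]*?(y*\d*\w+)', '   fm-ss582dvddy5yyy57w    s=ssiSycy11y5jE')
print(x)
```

This matches one or more of a non-whitespace character; then a non-word character, then exactly 2 of a literal 's' (captured as 'head'); then one or more of any character (captured as 'id'); then 3 to 5 of a word character, then zero or more of one of [y5w1] (lazy); then zero or more of a literal 'y', then zero or more of a digit, then one or more of a word character (captured).
Matches to split on: at [3:42] → 'fm-ss582dvddy5yyy57w    s=ssiSycy11y5jE'.
`re.split` interleaves the captured-group text with the surrounding fragments.

['   ', '-ss', '582dvddy5yyy57w    s=ssiSycy11', 'E', '']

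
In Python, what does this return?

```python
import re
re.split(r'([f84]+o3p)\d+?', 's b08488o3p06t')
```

A `+?`/`*?`/`{m,n}?` starts at its minimum and grows only as far as needed for what follows to match.
Because the pattern has a capturing group, `split` also inserts each captured text between the pieces.

['s b0', '8488o3p', '6t']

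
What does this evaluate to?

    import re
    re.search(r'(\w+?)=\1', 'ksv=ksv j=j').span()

(0, 7)

The backreference `\1` re-matches whatever the first group consumed, character for character.
Unlike `match`, `search` isn't anchored — it looks for the pattern anywhere in the string.
The match spans [0:7] → 'ksv=ksv'.
Captured: group 1 = 'ksv'.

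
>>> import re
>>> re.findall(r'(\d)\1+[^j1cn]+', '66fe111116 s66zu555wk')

A backreference is literal: `\1` must see the identical characters the first group matched.
Scanning left to right: at [0:4] match '66fe', group 1 = '6'; at [4:21] match '111116 s66zu555wk', group 1 = '1'.
With a single group, `findall` returns only what that group captured — 2 items.

['6', '1']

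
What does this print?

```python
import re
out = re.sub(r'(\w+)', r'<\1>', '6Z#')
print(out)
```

<6Z>#

Pattern: one or more of a word character (captured).
Matches: at [0:2] → '6Z'.
The replacement refers to a captured group, so each match is rewritten using its own captured text.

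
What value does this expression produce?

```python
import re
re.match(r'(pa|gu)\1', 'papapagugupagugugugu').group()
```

'papa'

`match` is anchored at position 0; if the pattern doesn't fit there, it returns None.
The match spans [0:4] → 'papa'.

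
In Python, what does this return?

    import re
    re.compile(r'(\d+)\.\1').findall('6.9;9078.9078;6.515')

['9078']

After group 1 captures some text, `\1` only succeeds where that same text appears again.
Walking the string: at [4:13] match '9078.9078', group 1 = '9078'.
One capturing group, so `findall` returns just the captured substring from the one match — 1 in all.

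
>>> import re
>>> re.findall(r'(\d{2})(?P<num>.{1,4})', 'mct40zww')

The pattern matches exactly 2 of a digit (captured); then 1 to 4 of any character (captured as 'num').
Matches: at [3:8] match '40zww', groups = ('40', 'zww').
Multiple groups make `findall` return tuples — one 2-tuple for the one match.

[('40', 'zww')]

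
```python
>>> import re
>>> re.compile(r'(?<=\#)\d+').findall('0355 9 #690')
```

The positive lookaround only admits positions where the adjacent text matches; those characters stay outside the span.
Matches: at [8:11] → '690'.
Since nothing is captured, `findall` lists the 1 matched substring directly.

['690']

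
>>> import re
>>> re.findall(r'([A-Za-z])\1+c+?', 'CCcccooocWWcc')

After group 1 captures some text, `\1` only succeeds where that same text appears again.
Walking the string: at [0:3] match 'CCc', group 1 = 'C'; at [5:9] match 'oooc', group 1 = 'o'; at [9:12] match 'WWc', group 1 = 'W'.
One capturing group, so `findall` returns just the captured substring from each match — 3 in all.

['C', 'o', 'W']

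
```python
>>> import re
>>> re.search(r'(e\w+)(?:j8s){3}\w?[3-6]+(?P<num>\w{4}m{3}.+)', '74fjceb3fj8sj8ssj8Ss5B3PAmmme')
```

None

Here nothing in the string fits, so the call returns None.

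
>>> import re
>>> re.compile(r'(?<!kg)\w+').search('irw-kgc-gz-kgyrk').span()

A negative assertion filters positions out without eating any characters.
The match spans [0:3] → 'irw'.

(0, 3)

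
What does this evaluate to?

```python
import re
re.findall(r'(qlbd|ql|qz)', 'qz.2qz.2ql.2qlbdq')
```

['qz', 'qz', 'ql', 'qlbd']

Alternation tries branches left to right and keeps the first one that lets the overall match succeed at that position.
Matches: at [0:2] match 'qz', group 1 = 'qz'; at [4:6] match 'qz', group 1 = 'qz'; at [8:10] match 'ql', group 1 = 'ql'; at [12:16] match 'qlbd', group 1 = 'qlbd'.
`findall` collects group 1 from each match (4 total).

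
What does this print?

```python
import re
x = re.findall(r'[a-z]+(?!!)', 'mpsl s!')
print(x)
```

['mpsl']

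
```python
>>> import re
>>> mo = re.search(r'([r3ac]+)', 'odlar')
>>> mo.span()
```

Pattern: one or more of one of [r3ac] (captured).
`re.search` scans for the first position where the pattern succeeds.
The match spans [3:5] → 'ar'.
Captured: group 1 = 'ar'.

(3, 5)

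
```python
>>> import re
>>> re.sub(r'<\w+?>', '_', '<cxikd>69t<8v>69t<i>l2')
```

Each match is replaced by '_'.

'_69t_69t_l2'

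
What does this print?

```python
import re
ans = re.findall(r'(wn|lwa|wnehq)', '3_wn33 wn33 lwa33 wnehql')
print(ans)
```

Branches in `(...|...)` are attempted left-to-right; the first branch that allows the whole pattern to succeed is taken.
Because there's exactly one group, `findall` drops the full match and keeps group 1 from each hit.

['wn', 'wn', 'lwa', 'wn']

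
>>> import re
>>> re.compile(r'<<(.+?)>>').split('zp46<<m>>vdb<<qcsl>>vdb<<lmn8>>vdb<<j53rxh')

['zp46', 'm', 'vdb', 'qcsl', 'vdb', 'lmn8', 'vdb<<j53rxh']

Because the quantifier is non-greedy, it stops expanding at the earliest point where the rest of the pattern can succeed.
Because the pattern has a capturing group, `split` also inserts each captured text between the pieces.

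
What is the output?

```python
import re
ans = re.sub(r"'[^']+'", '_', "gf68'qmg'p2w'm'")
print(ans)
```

Matches: at [4:9] → "'qmg'"; at [12:15] → "'m'".
`sub` substitutes '_' at each match site.

gf68_p2w_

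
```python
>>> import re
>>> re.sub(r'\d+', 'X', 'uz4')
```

'uzX'

Each match is replaced by 'X'.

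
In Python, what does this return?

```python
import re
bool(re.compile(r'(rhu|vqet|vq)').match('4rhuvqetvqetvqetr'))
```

False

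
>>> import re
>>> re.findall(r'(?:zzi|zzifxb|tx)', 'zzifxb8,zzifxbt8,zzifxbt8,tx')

['zzi', 'zzi', 'zzi', 'tx']

Branches in `(...|...)` are attempted left-to-right; the first branch that allows the whole pattern to succeed is taken.
`findall` yields the raw match text (4 of them) because the pattern has no groups.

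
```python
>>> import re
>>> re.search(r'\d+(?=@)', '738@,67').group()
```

Because the assertion is zero-width, the text it checks is not consumed and won't appear in the result.
The match spans [0:3] → '738'.

'738'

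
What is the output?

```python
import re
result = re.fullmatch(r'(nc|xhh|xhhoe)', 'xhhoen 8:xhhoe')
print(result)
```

None

`fullmatch` succeeds only if the pattern covers the string from start to end.
Here there's no way to consume every character, so the call returns None.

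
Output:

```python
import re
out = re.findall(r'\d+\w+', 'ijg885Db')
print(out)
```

Since nothing is captured, `findall` lists the 1 matched substring directly.

['885Db']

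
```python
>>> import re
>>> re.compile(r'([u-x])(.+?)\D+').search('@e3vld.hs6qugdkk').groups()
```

Pattern: a character in [u-x] (captured); then one or more of any character (lazy) (captured); then one or more of a non-digit.
A `+?`/`*?`/`{m,n}?` starts at its minimum and grows only as far as needed for what follows to match.
`search` walks the string left to right and returns the first match it finds.
The match spans [3:9] → 'vld.hs'.
Captured: group 1 = 'v', group 2 = 'l'.

('v', 'l')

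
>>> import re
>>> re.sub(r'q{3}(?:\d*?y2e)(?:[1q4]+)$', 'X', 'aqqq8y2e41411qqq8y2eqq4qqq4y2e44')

'aqqq8y2e41411qqq8y2eqq4X'

The pattern matches exactly 3 of a literal 'q'; then zero or more of a digit (lazy), then the literal 'y2e' (non-capturing group); then one or more of one of [1q4] (non-capturing group); then anchored at the end.
Matches: at [23:32] → 'qqq4y2e44'.
Every occurrence is swapped for 'X'.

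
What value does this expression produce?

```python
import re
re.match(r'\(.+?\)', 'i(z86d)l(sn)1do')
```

None

`re.match` only tries the pattern at the start of the string.
Here the string doesn't start with a match, so the call returns None.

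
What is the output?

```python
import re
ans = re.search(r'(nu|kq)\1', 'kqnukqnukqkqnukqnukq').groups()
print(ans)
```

('kq',)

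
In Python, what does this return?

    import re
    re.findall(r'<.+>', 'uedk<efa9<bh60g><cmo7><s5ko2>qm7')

['<efa9<bh60g><cmo7><s5ko2>']

`findall` yields the raw match text (1 of them) because the pattern has no groups.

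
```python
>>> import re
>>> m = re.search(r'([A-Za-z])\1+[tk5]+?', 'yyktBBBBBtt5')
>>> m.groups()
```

('y',)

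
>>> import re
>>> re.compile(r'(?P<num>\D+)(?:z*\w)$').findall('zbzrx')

This matches one or more of a non-digit (captured as 'num'); then zero or more of a literal 'z', then a word character (non-capturing group); then anchored at the end.
Scanning left to right: at [0:5] match 'zbzrx', group 1 = 'zbzr'.
`findall` collects group 1 from the one match (1 total).

['zbzr']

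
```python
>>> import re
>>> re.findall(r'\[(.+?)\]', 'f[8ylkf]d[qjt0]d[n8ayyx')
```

One capturing group, so `findall` returns just the captured substring from each match — 2 in all.

['8ylkf', 'qjt0']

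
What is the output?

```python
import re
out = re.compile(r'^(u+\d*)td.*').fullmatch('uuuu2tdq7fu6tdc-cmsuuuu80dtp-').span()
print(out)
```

(0, 29)

`re.fullmatch` requires the pattern to consume the entire string.
The match spans [0:29] → 'uuuu2tdq7fu6tdc-cmsuuuu80dtp-'.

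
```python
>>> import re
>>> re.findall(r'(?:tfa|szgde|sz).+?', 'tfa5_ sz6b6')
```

['tfa5', 'sz6']

`findall` yields the raw match text (2 of them) because the pattern has no groups.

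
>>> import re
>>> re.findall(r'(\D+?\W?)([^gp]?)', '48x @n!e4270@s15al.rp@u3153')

This matches one or more of a non-digit (lazy), then optionally a non-word character (captured); then optionally any character except [gp] (captured).
With the lazy modifier that quantifier settles for the fewest repetitions that let the rest of the pattern succeed (the atoms after it are unaffected and can still be greedy).
Scanning left to right: at [2:5] match 'x @', groups = ('x ', '@'); at [5:8] match 'n!e', groups = ('n!', 'e'); at [12:14] match '@s', groups = ('@', 's'); at [16:18] match 'al', groups = ('a', 'l'); at [18:20] match '.r', groups = ('.', 'r'); ….
With 2 capturing groups, `findall` returns a 2-tuple per match.

[('x ', '@'), ('n!', 'e'), ('@', 's'), ('a', 'l'), ('.', 'r'), ('p@', 'u')]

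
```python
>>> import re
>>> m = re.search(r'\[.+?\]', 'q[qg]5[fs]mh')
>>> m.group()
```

'[qg]'

Because the quantifier is non-greedy, it stops expanding at the earliest point where the rest of the pattern can succeed.
`search` walks the string left to right and returns the first match it finds.
The match spans [1:5] → '[qg]'.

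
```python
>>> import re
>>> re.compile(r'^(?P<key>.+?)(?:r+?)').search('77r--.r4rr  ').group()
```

'77r'

A non-greedy quantifier consumes as few characters as it can — just enough that the remainder of the pattern still matches from where it stops; whatever follows it matches normally.
The match spans [0:3] → '77r'.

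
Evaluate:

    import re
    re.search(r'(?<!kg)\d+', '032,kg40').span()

(0, 3)

The negative lookaround is zero-width — it rules out positions where the adjacent text would match, without consuming anything.
`re.search` tries every starting position until one works.
The match spans [0:3] → '032'.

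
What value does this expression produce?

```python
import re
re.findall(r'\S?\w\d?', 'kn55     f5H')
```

Since nothing is captured, `findall` lists the 4 matched substrings directly.

['kn5', '5', 'f5', 'H']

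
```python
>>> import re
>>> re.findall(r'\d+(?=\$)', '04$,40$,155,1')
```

['04', '40']

The lookaround is zero-width — it requires the adjacent text to match without consuming it, so the asserted text isn't part of the match.
`findall` yields the raw match text (2 of them) because the pattern has no groups.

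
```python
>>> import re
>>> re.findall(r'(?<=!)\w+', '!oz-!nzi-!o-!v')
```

Lookahead/lookbehind check context without consuming it, so the matched span excludes the asserted characters.
Since nothing is captured, `findall` lists the 4 matched substrings directly.

['oz', 'nzi', 'o', 'v']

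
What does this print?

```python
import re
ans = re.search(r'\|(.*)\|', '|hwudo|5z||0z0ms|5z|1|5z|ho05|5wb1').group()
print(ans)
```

`re.search` scans for the first position where the pattern succeeds.
The match spans [0:30] → '|hwudo|5z||0z0ms|5z|1|5z|ho05|'.
Captured: group 1 = 'hwudo|5z||0z0ms|5z|1|5z|ho05'.

|hwudo|5z||0z0ms|5z|1|5z|ho05|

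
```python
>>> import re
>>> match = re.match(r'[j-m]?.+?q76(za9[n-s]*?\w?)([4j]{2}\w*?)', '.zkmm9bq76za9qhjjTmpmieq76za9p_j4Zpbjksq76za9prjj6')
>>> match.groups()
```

('za9qh', 'jj')

The match spans [0:17] → '.zkmm9bq76za9qhjj'.
Captured: group 1 = 'za9qh', group 2 = 'jj'.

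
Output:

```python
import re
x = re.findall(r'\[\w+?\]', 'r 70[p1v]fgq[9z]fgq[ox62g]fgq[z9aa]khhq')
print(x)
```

['[p1v]', '[9z]', '[ox62g]', '[z9aa]']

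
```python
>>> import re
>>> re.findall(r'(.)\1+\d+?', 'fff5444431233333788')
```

After group 1 captures some text, `\1` only succeeds where that same text appears again.
Matches: at [0:4] match 'fff5', group 1 = 'f'; at [4:9] match '44443', group 1 = '4'; at [11:17] match '333337', group 1 = '3'.
`findall` collects group 1 from each match (3 total).

['f', '4', '3']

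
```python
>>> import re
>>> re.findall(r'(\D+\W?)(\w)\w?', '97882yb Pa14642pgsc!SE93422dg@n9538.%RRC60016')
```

The pattern matches one or more of a non-digit, then optionally a non-word character (captured); then a word character (captured); then optionally a word character.
2 groups means each result is a tuple of 2 captured strings — 4 here.

[('yb Pa', '1'), ('pgsc!SE', '9'), ('dg@n', '9'), ('.%RRC', '6')]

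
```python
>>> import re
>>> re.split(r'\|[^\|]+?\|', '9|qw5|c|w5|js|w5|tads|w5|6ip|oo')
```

['9', 'c', 'js', 'tads', '6ip|oo']

Each match becomes a cut point; 5 segments remain.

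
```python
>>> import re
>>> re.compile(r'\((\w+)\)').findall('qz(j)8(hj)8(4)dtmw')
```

Matches: at [2:5] match '(j)', group 1 = 'j'; at [6:10] match '(hj)', group 1 = 'hj'; at [11:14] match '(4)', group 1 = '4'.
One capturing group, so `findall` returns just the captured substring from each match — 3 in all.

['j', 'hj', '4']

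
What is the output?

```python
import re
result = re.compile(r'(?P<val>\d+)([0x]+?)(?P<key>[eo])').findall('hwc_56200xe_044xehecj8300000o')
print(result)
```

This matches one or more of a digit (captured as 'val'); then one or more of one of [0x] (lazy) (captured); then one of [eo] (captured as 'key').
Scanning left to right: at [4:11] match '56200xe', groups = ('56200', 'x', 'e'); at [12:17] match '044xe', groups = ('044', 'x', 'e'); at [21:29] match '8300000o', groups = ('830000', '0', 'o').
`findall` packs the 3 group values into a tuple for every match.

[('56200', 'x', 'e'), ('044', 'x', 'e'), ('830000', '0', 'o')]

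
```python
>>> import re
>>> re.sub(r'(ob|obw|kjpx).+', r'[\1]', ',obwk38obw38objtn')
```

',[ob]'

Alternation isn't longest-match — the leftmost alternative that fits at this position is chosen.
Matches: at [1:17] → 'obwk38obw38objtn'.
Each match is replaced using the text its own group 1 captured.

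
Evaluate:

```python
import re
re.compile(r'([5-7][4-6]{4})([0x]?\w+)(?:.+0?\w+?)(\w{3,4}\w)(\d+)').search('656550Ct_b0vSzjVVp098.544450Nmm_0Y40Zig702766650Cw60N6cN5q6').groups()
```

The match spans [0:59] → '656550Ct_b0vSzjVVp098.544450Nmm_0Y40Zig702766650Cw60N6cN5q6'.
Captured: group 1 = '65655', group 2 = '0Ct_b0vSzjVVp098', group 3 = 'cN5q', group 4 = '6'.

('65655', '0Ct_b0vSzjVVp098', 'cN5q', '6')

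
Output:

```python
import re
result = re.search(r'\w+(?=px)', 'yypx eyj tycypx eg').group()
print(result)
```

The `(?=…)`/`(?<=…)` assertion just peeks at neighbouring text; it doesn't advance the match position.
The match spans [0:2] → 'yy'.

yy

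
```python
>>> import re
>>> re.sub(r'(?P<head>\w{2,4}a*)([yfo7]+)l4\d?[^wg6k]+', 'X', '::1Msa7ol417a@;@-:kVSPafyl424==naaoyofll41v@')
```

Pattern: 2 to 4 of a word character, then zero or more of a literal 'a' (captured as 'head'); then one or more of one of [yfo7] (captured); then the literal 'l4', then optionally a digit, then one or more of any character except [wg6k].
Matches: at [2:18] → '1Msa7ol417a@;@-:'; at [18:44] → 'kVSPafyl424==naaoyofll41v@'.
`sub` substitutes 'X' at each match site.

'::XX'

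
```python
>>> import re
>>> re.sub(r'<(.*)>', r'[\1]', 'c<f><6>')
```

Matches: at [1:7] → '<f><6>'.
`\1` in the replacement pulls in group 1's text for each match.

'c[f><6]'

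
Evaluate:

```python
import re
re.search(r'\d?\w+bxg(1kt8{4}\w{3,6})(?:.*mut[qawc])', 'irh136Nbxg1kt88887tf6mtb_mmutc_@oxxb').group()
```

Pattern: optionally a digit, then one or more of a word character, then the literal 'bxg'; then the literal '1kt', then exactly 4 of the literal '8', then 3 to 6 of a word character (captured); then zero or more of any character, then the literal 'mut', then one of [qawc] (non-capturing group).
The match spans [0:30] → 'irh136Nbxg1kt88887tf6mtb_mmutc'.

'irh136Nbxg1kt88887tf6mtb_mmutc'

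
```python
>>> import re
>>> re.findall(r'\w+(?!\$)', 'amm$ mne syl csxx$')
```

`(?!…)`/`(?<!…)` only lets a position through if the neighbouring text does NOT match; no characters are consumed.
Walking the string: at [0:2] → 'am'; at [5:8] → 'mne'; at [9:12] → 'syl'; at [13:16] → 'csx'.
Since nothing is captured, `findall` lists the 4 matched substrings directly.

['am', 'mne', 'syl', 'csx']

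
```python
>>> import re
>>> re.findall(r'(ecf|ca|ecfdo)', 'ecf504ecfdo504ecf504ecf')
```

Branches in `(...|...)` are attempted left-to-right; the first branch that allows the whole pattern to succeed is taken.
With a single group, `findall` returns only what that group captured — 4 items.

['ecf', 'ecf', 'ecf', 'ecf']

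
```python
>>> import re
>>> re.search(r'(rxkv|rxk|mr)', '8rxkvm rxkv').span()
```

The regex engine tests alternatives in the order written; an earlier branch that matches wins even if a later one would match more.
`re.search` tries every starting position until one works.
The match spans [1:5] → 'rxkv'.
Captured: group 1 = 'rxkv'.

(1, 5)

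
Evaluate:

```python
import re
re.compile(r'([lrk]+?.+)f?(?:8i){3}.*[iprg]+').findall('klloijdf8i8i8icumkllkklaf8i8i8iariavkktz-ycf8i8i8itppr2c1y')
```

['klloijdf8i8i8icumkllkklaf8i8i8iariavkktz-ycf']

Pattern: one or more of one of [lrk] (lazy), then one or more of any character (captured); then optionally the literal 'f', then the literal '8i' repeated 3 times, then zero or more of any character; then one or more of one of [iprg].
`findall` collects group 1 from the one match (1 total).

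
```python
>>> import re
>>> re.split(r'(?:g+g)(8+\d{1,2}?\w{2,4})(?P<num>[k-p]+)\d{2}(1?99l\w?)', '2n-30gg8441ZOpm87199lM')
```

A `+?`/`*?`/`{m,n}?` starts at its minimum and grows only as far as needed for what follows to match.
The group in the pattern means `split` returns the separators' captures alongside the pieces.

['2n-30', '8441ZO', 'pm', '199lM', '']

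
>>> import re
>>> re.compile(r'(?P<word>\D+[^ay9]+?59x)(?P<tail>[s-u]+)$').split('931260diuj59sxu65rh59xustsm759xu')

The pattern matches one or more of a non-digit, then one or more of any character except [ay9] (lazy), then the literal '59x' (captured as 'word'); then one or more of a character in [s-u] (captured as 'tail'); then anchored at the end.
Because the pattern has a capturing group, `split` also inserts each captured text between the pieces.

['931260diuj59sxu65rh59', 'xustsm759x', 'u', '']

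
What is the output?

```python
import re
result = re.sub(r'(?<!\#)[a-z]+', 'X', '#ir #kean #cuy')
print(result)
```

A negative assertion filters positions out without eating any characters.
Matches: at [2:3] → 'r'; at [6:9] → 'ean'; at [12:14] → 'uy'.
`sub` substitutes 'X' at each match site.

#iX #kX #cX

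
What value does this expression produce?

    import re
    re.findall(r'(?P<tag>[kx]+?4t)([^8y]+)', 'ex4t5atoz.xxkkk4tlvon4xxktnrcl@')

[('x4t', '5atoz.xxkkk4tlvon4xxktnrcl@')]

Pattern: one or more of one of [kx] (lazy), then the literal '4t' (captured as 'tag'); then one or more of any character except [8y] (captured).
Matches: at [1:31] match 'x4t5atoz.xxkkk4tlvon4xxktnrcl@', groups = ('x4t', '5atoz.xxkkk4tlvon4xxktnrcl@').
2 groups means the one result is a tuple of 2 captured strings — 1 here.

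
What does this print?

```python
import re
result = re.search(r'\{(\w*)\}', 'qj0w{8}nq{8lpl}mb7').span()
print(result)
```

(4, 7)

The match spans [4:7] → '{8}'.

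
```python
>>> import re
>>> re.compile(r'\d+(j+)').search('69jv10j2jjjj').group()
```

'69j'

The pattern matches one or more of a digit; then one or more of a literal 'j' (captured).
`re.search` tries every starting position until one works.
The match spans [0:3] → '69j'.
Captured: group 1 = 'j'.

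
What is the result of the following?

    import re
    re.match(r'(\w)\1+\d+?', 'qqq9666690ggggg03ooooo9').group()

`re.match` won't scan ahead — the pattern has to work from the very first character.
The match spans [0:4] → 'qqq9'.

'qqq9'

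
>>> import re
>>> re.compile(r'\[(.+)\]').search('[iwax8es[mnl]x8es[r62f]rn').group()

'[iwax8es[mnl]x8es[r62f]'

The match spans [0:23] → '[iwax8es[mnl]x8es[r62f]'.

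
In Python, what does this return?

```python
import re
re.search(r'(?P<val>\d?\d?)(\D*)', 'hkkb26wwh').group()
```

'hkkb'

The pattern matches optionally a digit, then optionally a digit (captured as 'val'); then zero or more of a non-digit (captured).
`re.search` tries every starting position until one works.
The match spans [0:4] → 'hkkb'.
Captured: group 1 = '', group 2 = 'hkkb'.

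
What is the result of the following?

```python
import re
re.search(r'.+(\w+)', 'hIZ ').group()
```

Pattern: one or more of any character; then one or more of a word character (captured).
`re.search` scans for the first position where the pattern succeeds.
The match spans [0:3] → 'hIZ'.
Captured: group 1 = 'Z'.

'hIZ'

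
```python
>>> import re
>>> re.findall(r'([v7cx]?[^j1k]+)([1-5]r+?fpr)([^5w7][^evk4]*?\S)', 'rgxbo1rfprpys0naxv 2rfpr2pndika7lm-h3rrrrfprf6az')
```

[('rgxbo', '1rfpr', 'py'), ('s0naxv ', '2rfpr', '2p'), ('a7lm-h', '3rrrrfpr', 'f6')]

This matches optionally one of [v7cx], then one or more of any character except [j1k] (captured); then a character in [1-5], then one or more of the literal 'r' (lazy), then the literal 'fpr' (captured); then any character except [5w7], then zero or more of any character except [evk4] (lazy), then a non-whitespace character (captured).
Scanning left to right: at [0:12] match 'rgxbo1rfprpy', groups = ('rgxbo', '1rfpr', 'py'); at [12:26] match 's0naxv 2rfpr2p', groups = ('s0naxv ', '2rfpr', '2p'); at [30:46] match 'a7lm-h3rrrrfprf6', groups = ('a7lm-h', '3rrrrfpr', 'f6').
Multiple groups make `findall` return tuples — one 3-tuple for each match.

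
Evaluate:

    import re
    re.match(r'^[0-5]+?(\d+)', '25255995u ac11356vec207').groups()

Pattern: anchored at the start of the string; then one or more of a character in [0-5] (lazy); then one or more of a digit (captured).
The `?` after the quantifier makes it lazy — it takes as little as possible before letting the rest of the pattern try.
With `match`, the pattern is implicitly anchored at the beginning.
The match spans [0:8] → '25255995'.
Captured: group 1 = '5255995'.

('5255995',)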